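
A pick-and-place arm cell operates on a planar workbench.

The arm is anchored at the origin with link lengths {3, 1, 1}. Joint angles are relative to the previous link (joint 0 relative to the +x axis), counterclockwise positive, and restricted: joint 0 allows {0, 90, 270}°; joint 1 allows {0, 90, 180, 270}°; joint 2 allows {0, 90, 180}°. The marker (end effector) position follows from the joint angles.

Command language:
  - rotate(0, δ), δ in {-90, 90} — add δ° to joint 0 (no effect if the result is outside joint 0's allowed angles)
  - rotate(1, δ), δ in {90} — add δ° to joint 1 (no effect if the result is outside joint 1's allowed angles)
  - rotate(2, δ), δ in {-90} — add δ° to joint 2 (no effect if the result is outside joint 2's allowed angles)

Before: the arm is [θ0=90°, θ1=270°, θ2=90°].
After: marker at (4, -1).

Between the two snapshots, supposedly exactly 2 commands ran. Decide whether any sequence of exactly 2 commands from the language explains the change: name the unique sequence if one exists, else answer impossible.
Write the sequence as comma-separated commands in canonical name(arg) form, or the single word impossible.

rotate(0, 90), rotate(0, -90)

key: running rotate(0, -90) before rotate(0, 90) would end elsewhere — order is forced
begin: [θ0=90°, θ1=270°, θ2=90°]
t=1 rotate(0, 90) ⇒ [θ0=90°, θ1=270°, θ2=90°]
t=2 rotate(0, -90) ⇒ [θ0=0°, θ1=270°, θ2=90°]
uniquely the one of 16 2-step routes that fits.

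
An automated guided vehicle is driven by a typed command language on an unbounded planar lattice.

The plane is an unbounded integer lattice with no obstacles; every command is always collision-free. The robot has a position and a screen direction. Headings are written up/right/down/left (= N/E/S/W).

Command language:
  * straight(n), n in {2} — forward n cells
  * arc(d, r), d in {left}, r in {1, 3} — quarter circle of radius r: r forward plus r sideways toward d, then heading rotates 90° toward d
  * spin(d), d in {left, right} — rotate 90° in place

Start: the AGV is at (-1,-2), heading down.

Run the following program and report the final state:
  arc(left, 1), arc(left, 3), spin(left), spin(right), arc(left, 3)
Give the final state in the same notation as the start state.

initial: at (-1,-2), heading down
t=1 arc(left, 1) ⇒ at (0,-3), heading right
t=2 arc(left, 3) ⇒ at (3,0), heading up
t=3 spin(left) ⇒ at (3,0), heading left
t=4 spin(right) ⇒ at (3,0), heading up
t=5 arc(left, 3) ⇒ at (0,3), heading left

at (0,3), heading left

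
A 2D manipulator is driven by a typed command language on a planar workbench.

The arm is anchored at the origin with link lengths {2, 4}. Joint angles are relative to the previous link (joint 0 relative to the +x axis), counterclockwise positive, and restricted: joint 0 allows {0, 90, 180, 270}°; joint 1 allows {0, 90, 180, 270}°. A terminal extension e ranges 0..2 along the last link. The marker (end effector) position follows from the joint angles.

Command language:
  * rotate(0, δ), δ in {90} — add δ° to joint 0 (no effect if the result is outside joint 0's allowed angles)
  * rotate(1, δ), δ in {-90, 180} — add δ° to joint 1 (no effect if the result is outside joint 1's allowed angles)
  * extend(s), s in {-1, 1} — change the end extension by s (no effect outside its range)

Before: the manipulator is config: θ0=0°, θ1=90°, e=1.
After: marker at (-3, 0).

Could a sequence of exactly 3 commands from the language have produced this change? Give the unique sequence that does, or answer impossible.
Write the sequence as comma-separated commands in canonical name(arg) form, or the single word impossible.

from: config: θ0=0°, θ1=90°, e=1
step 1 (rotate(1, -90)): config: θ0=0°, θ1=0°, e=1
step 2 (rotate(1, -90)): config: θ0=0°, θ1=270°, e=1
step 3 (rotate(1, -90)): config: θ0=0°, θ1=180°, e=1
all 125 alternatives checked — unique.

rotate(1, -90), rotate(1, -90), rotate(1, -90)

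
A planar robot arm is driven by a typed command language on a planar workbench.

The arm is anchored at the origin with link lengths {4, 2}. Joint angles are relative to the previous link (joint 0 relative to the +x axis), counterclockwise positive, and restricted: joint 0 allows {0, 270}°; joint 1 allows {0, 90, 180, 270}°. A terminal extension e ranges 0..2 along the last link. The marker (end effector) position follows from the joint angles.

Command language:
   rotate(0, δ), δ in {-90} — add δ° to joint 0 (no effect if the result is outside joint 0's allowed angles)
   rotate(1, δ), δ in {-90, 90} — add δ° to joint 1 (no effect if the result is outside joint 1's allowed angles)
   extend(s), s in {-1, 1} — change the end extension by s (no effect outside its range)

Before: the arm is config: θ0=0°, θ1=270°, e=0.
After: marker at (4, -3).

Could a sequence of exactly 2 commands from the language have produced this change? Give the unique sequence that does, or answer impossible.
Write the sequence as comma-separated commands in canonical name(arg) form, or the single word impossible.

key: order matters: swapping extend(-1) and extend(1) lands elsewhere
from: config: θ0=0°, θ1=270°, e=0
1. extend(-1) → config: θ0=0°, θ1=270°, e=0
2. extend(1) → config: θ0=0°, θ1=270°, e=1
uniquely the one of 25 2-step routes that fits.

extend(-1), extend(1)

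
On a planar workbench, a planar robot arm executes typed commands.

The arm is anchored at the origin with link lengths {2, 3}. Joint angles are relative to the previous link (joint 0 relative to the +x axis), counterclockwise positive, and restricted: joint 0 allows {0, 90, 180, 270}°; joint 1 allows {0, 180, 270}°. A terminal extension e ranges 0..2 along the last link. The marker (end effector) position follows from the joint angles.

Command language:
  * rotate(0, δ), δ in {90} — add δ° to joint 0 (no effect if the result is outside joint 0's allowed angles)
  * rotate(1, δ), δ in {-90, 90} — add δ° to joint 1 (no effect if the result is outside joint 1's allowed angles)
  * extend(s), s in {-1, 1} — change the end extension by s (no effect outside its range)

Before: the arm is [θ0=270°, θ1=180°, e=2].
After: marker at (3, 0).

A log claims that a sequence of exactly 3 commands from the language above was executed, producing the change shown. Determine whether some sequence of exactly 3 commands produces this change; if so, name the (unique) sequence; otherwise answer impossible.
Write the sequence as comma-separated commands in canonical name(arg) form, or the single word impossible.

rotate(0, 90), rotate(0, 90), rotate(0, 90)

begin: [θ0=270°, θ1=180°, e=2]
step 1 (rotate(0, 90)): [θ0=0°, θ1=180°, e=2]
step 2 (rotate(0, 90)): [θ0=90°, θ1=180°, e=2]
step 3 (rotate(0, 90)): [θ0=180°, θ1=180°, e=2]
uniquely the one of 125 3-step routes that fits.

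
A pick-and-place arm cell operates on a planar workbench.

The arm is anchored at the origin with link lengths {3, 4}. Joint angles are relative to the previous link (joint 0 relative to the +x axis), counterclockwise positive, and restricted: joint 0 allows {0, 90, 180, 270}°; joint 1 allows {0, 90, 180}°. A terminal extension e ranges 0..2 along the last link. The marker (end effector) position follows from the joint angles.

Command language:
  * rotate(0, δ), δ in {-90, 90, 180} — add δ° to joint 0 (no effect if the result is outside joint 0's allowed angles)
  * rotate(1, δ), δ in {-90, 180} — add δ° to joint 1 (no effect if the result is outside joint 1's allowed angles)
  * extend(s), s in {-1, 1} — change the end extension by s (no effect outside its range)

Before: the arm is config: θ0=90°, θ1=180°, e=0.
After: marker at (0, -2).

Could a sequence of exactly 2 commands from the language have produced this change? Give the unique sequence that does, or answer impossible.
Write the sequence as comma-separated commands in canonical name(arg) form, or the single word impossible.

key: order matters: swapping extend(-1) and extend(1) lands elsewhere
initial: config: θ0=90°, θ1=180°, e=0
[1] after extend(-1): config: θ0=90°, θ1=180°, e=0
[2] after extend(1): config: θ0=90°, θ1=180°, e=1
no other 2-command option fits: unique.

extend(-1), extend(1)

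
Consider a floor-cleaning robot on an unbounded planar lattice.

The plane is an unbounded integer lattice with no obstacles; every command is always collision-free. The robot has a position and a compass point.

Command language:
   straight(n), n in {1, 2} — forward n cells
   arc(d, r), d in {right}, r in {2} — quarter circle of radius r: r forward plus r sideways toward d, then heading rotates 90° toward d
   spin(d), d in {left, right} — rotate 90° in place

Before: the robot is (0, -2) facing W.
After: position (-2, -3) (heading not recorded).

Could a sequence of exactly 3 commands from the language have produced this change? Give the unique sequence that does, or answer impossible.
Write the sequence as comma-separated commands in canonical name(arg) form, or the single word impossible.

key: order matters: swapping straight(2) and straight(1) lands elsewhere
initial: (0, -2) facing W
step 1 (straight(2)): (-2, -2) facing W
step 2 (spin(left)): (-2, -2) facing S
step 3 (straight(1)): (-2, -3) facing S
uniquely the one of 125 3-step routes that fits.

straight(2), spin(left), straight(1)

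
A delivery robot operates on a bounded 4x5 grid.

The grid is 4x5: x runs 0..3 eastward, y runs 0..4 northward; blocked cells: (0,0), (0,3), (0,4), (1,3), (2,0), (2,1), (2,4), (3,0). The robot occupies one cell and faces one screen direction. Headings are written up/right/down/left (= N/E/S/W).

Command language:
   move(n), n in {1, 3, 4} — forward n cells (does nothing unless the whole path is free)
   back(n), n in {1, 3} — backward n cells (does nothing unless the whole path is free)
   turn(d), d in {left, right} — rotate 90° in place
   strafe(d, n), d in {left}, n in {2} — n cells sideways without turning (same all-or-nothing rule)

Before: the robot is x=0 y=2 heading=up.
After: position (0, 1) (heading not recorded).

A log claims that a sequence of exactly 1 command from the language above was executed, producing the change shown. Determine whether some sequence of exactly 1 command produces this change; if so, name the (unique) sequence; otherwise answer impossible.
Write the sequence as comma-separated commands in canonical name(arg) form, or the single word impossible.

t0: x=0 y=2 heading=up
1. back(1) → x=0 y=1 heading=up
uniquely the one of 8 1-step routes that fits.

back(1)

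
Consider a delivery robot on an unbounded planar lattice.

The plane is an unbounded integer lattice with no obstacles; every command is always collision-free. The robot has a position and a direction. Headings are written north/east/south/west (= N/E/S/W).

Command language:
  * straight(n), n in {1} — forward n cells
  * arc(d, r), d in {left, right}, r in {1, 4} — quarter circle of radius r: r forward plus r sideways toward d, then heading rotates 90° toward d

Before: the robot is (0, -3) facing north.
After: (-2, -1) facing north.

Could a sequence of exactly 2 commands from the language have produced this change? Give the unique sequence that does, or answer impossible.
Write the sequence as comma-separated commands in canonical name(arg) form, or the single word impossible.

arc(left, 1), arc(right, 1)

key: still facing N at the end — net rotation zero over 2 steps
t0: (0, -3) facing north
[1] after arc(left, 1): (-1, -2) facing west
[2] after arc(right, 1): (-2, -1) facing north
no rival 2-sequence matches.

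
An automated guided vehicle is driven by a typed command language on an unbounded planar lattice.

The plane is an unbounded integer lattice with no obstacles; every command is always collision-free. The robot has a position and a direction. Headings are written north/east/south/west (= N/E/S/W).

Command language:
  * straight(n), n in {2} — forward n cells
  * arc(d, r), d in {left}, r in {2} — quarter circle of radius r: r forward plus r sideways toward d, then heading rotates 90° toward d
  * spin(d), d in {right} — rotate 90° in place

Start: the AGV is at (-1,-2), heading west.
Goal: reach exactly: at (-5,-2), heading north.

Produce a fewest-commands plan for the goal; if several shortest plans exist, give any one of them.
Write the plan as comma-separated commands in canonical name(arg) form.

initial: at (-1,-2), heading west
[1] after straight(2): at (-3,-2), heading west
[2] after straight(2): at (-5,-2), heading west
[3] after spin(right): at (-5,-2), heading north
minimal: 3 command(s), checked below 3.

straight(2), straight(2), spin(right)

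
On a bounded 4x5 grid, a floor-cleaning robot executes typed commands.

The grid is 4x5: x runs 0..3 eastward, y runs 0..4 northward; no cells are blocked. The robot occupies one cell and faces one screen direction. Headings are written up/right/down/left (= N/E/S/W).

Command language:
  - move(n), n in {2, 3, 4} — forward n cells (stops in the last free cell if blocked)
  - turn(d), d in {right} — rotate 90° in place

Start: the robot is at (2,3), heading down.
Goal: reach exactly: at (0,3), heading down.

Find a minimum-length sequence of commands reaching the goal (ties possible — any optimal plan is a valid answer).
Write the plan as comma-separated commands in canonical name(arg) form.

turn(right), move(3), turn(right), turn(right), turn(right)

t0: at (2,3), heading down
[1] after turn(right): at (2,3), heading left
[2] after move(3): at (0,3), heading left
[3] after turn(right): at (0,3), heading up
[4] after turn(right): at (0,3), heading right
[5] after turn(right): at (0,3), heading down
shorter routes all fall short; 5 is best.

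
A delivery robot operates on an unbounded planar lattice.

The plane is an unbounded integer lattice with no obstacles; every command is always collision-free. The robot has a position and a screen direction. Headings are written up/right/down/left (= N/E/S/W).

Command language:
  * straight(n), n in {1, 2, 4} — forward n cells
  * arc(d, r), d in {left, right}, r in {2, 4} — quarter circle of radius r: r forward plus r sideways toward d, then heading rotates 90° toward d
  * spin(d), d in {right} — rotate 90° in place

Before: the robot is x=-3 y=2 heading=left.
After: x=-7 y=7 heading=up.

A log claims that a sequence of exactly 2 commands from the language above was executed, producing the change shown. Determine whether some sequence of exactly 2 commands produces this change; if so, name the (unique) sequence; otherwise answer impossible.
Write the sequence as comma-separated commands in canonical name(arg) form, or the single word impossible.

arc(right, 4), straight(1)

key: running straight(1) before arc(right, 4) would end elsewhere — order is forced
t0: x=-3 y=2 heading=left
step 1 (arc(right, 4)): x=-7 y=6 heading=up
step 2 (straight(1)): x=-7 y=7 heading=up
no rival 2-sequence matches.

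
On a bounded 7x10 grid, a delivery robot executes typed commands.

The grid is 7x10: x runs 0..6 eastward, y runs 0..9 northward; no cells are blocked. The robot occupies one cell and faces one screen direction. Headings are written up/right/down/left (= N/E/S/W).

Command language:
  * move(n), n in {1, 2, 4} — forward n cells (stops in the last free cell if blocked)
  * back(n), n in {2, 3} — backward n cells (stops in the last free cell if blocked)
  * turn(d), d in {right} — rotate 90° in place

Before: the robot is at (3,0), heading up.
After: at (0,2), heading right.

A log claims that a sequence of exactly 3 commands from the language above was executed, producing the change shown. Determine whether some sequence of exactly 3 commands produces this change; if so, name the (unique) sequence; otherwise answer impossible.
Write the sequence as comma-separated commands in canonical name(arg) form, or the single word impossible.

move(2), turn(right), back(3)

key: cell and facing (now E) both changed — the 3 commands mix motion and turning
begin: at (3,0), heading up
t=1 move(2) ⇒ at (3,2), heading up
t=2 turn(right) ⇒ at (3,2), heading right
t=3 back(3) ⇒ at (0,2), heading right
no rival 3-sequence matches.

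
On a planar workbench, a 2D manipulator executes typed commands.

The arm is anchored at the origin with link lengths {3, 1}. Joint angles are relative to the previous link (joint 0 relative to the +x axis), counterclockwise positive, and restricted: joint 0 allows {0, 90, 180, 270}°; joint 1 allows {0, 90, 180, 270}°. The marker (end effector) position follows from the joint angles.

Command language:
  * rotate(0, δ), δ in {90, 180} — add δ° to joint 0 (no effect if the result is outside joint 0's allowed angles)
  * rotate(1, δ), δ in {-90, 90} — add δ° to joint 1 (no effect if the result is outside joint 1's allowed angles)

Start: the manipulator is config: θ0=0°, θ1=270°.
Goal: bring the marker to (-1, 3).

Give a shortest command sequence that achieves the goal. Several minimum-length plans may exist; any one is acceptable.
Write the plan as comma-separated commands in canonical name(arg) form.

rotate(0, 90), rotate(1, 90), rotate(1, 90)

start: config: θ0=0°, θ1=270°
step 1 (rotate(0, 90)): config: θ0=90°, θ1=270°
step 2 (rotate(1, 90)): config: θ0=90°, θ1=0°
step 3 (rotate(1, 90)): config: θ0=90°, θ1=90°
minimal: 3 command(s), checked below 3.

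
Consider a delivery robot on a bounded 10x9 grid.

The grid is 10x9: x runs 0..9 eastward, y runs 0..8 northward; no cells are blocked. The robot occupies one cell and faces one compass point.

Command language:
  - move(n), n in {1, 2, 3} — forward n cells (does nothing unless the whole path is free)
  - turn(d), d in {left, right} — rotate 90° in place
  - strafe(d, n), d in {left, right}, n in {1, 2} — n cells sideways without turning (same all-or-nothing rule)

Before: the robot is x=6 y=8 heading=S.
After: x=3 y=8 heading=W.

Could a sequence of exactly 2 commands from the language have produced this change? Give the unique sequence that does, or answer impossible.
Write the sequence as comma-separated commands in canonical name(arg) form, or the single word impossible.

key: position moved to (3,8) AND the heading swung to W — translation plus rotation needed
initial: x=6 y=8 heading=S
[1] after turn(right): x=6 y=8 heading=W
[2] after move(3): x=3 y=8 heading=W
all 81 alternatives checked — unique.

turn(right), move(3)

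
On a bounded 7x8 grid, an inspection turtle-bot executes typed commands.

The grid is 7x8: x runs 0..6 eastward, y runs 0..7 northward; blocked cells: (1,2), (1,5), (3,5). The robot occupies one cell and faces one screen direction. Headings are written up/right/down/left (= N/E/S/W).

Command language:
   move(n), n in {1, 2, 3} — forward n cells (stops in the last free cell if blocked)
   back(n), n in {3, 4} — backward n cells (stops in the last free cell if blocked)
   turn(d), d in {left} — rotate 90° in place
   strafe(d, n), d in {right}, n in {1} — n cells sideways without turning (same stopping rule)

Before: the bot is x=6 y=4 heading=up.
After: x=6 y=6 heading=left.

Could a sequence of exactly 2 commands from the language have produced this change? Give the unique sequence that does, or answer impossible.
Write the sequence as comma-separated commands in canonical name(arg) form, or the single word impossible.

key: running turn(left) before move(2) would end elsewhere — order is forced
begin: x=6 y=4 heading=up
step 1 (move(2)): x=6 y=6 heading=up
step 2 (turn(left)): x=6 y=6 heading=left
all 49 alternatives checked — unique.

move(2), turn(left)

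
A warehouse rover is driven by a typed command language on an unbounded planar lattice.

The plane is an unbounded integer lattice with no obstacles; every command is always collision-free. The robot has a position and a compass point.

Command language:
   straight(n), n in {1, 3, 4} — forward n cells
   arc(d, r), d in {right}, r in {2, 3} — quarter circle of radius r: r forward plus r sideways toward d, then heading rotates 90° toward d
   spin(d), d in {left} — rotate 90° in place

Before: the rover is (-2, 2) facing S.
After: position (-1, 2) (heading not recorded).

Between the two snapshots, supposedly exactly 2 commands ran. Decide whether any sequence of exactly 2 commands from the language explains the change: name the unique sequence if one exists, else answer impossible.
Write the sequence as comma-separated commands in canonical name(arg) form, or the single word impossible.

spin(left), straight(1)

key: order matters: swapping spin(left) and straight(1) lands elsewhere
t0: (-2, 2) facing S
1. spin(left) → (-2, 2) facing E
2. straight(1) → (-1, 2) facing E
no other 2-command option fits: unique.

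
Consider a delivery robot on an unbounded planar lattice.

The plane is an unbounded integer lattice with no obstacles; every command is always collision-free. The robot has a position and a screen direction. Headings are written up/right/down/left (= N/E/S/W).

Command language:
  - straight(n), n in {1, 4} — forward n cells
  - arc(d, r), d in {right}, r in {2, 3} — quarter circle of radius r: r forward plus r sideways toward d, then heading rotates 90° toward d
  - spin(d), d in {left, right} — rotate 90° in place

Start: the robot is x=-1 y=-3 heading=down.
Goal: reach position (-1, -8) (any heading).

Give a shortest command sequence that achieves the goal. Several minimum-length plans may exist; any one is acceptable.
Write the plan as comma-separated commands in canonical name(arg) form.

straight(4), straight(1)

begin: x=-1 y=-3 heading=down
step 1 (straight(4)): x=-1 y=-7 heading=down
step 2 (straight(1)): x=-1 y=-8 heading=down
minimal: 2 command(s), checked below 2.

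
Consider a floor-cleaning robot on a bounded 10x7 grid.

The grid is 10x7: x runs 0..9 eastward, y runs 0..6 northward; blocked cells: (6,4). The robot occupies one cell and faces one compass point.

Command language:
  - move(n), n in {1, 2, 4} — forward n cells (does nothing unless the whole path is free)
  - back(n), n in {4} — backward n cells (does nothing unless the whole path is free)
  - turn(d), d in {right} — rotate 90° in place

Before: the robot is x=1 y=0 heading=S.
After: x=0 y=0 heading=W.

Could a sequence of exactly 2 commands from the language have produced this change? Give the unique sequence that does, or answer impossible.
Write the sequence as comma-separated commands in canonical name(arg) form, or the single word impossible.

turn(right), move(1)

key: order matters: swapping turn(right) and move(1) lands elsewhere
t0: x=1 y=0 heading=S
t=1 turn(right) ⇒ x=1 y=0 heading=W
t=2 move(1) ⇒ x=0 y=0 heading=W
no other 2-command option fits: unique.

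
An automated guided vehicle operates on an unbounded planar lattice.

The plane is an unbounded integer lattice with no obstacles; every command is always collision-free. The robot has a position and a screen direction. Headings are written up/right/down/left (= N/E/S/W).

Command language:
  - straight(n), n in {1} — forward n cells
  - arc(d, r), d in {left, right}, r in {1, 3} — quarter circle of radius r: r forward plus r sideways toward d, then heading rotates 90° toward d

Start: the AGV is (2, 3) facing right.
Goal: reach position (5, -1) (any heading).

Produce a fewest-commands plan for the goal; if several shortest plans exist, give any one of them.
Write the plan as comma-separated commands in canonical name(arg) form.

start: (2, 3) facing right
1. arc(right, 3) → (5, 0) facing down
2. straight(1) → (5, -1) facing down
minimal: 2 command(s), checked below 2.

arc(right, 3), straight(1)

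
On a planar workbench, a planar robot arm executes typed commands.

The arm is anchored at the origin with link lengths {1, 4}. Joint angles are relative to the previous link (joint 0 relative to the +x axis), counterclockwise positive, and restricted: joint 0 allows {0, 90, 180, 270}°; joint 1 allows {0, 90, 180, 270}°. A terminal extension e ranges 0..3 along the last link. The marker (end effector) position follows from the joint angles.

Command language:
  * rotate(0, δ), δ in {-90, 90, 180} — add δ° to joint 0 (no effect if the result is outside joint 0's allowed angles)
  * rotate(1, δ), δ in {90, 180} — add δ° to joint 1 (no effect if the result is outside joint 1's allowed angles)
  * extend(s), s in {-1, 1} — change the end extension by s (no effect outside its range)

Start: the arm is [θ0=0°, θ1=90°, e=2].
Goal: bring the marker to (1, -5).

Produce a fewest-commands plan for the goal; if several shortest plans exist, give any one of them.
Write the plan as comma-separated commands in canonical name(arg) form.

extend(-1), rotate(1, 180)

begin: [θ0=0°, θ1=90°, e=2]
t=1 extend(-1) ⇒ [θ0=0°, θ1=90°, e=1]
t=2 rotate(1, 180) ⇒ [θ0=0°, θ1=270°, e=1]
no 1-step plan works, so 2 is optimal.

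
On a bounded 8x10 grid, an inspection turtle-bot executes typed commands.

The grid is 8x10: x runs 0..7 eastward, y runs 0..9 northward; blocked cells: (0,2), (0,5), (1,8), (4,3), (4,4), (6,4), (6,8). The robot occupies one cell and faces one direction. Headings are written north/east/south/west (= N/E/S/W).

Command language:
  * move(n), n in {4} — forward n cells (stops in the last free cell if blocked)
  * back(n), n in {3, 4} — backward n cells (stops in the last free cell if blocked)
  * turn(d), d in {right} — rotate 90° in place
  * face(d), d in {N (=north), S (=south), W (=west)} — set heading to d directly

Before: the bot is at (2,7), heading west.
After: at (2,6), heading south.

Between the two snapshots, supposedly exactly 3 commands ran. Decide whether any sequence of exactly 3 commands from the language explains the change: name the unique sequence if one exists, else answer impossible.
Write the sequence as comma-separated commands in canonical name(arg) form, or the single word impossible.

key: running back(3) before face(S) would end elsewhere — order is forced
initial: at (2,7), heading west
t=1 face(S) ⇒ at (2,7), heading south
t=2 move(4) ⇒ at (2,3), heading south
t=3 back(3) ⇒ at (2,6), heading south
all 343 alternatives checked — unique.

face(S), move(4), back(3)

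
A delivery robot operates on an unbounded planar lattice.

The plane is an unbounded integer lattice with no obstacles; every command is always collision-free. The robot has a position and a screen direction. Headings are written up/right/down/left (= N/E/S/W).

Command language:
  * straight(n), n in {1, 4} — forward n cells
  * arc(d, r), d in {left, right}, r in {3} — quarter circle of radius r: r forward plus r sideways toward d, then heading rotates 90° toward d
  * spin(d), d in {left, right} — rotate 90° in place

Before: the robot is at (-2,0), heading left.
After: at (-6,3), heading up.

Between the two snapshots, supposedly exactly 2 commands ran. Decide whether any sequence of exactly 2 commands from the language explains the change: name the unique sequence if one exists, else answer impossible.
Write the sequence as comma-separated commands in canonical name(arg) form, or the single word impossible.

straight(1), arc(right, 3)

key: order matters: swapping straight(1) and arc(right, 3) lands elsewhere
begin: at (-2,0), heading left
t=1 straight(1) ⇒ at (-3,0), heading left
t=2 arc(right, 3) ⇒ at (-6,3), heading up
all 36 alternatives checked — unique.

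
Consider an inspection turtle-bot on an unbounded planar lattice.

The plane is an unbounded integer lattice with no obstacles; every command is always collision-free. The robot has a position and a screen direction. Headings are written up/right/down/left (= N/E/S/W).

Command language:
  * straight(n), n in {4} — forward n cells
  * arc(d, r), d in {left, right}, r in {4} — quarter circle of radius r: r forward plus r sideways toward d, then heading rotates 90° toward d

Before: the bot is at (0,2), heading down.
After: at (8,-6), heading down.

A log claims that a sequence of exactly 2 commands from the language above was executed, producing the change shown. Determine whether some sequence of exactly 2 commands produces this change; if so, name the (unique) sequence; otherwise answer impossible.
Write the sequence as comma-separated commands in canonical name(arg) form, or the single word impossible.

key: still facing S at the end — net rotation zero over 2 steps
t0: at (0,2), heading down
step 1 (arc(left, 4)): at (4,-2), heading right
step 2 (arc(right, 4)): at (8,-6), heading down
all 9 alternatives checked — unique.

arc(left, 4), arc(right, 4)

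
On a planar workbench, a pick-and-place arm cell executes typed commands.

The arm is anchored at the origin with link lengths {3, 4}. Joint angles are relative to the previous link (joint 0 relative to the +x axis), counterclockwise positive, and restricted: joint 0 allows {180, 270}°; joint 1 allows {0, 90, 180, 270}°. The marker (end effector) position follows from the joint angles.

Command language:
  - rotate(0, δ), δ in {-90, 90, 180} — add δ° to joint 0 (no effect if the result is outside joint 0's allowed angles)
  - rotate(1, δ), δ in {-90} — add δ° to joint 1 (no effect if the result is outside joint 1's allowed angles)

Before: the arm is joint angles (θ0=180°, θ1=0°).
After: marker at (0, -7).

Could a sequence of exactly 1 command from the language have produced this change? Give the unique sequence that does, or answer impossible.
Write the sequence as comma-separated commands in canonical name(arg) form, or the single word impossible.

rotate(0, 90)

initial: joint angles (θ0=180°, θ1=0°)
step 1 (rotate(0, 90)): joint angles (θ0=270°, θ1=0°)
no rival 1-sequence matches.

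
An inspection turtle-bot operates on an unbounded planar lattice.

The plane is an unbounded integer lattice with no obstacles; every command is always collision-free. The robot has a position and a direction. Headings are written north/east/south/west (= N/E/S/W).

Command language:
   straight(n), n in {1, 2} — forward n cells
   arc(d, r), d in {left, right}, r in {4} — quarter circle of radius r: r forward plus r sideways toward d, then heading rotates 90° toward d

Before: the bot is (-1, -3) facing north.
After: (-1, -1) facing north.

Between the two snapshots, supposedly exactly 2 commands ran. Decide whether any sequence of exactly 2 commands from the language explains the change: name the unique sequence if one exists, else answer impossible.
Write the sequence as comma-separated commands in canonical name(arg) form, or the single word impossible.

straight(1), straight(1)

key: heading stays N — no command in the sequence turns
initial: (-1, -3) facing north
step 1 (straight(1)): (-1, -2) facing north
step 2 (straight(1)): (-1, -1) facing north
no other 2-command option fits: unique.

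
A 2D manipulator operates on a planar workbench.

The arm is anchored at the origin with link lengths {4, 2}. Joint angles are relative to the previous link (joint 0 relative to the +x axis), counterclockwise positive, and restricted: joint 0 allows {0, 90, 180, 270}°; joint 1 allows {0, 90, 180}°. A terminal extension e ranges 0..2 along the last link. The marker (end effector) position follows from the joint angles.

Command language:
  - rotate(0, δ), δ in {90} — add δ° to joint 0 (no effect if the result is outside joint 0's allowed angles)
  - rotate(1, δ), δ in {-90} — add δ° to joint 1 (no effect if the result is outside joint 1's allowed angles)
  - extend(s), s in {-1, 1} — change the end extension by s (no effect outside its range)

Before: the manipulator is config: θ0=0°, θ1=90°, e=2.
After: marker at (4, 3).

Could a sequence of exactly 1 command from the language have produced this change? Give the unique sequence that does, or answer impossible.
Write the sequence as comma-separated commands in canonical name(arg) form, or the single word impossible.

extend(-1)

t0: config: θ0=0°, θ1=90°, e=2
step 1 (extend(-1)): config: θ0=0°, θ1=90°, e=1
no rival 1-sequence matches.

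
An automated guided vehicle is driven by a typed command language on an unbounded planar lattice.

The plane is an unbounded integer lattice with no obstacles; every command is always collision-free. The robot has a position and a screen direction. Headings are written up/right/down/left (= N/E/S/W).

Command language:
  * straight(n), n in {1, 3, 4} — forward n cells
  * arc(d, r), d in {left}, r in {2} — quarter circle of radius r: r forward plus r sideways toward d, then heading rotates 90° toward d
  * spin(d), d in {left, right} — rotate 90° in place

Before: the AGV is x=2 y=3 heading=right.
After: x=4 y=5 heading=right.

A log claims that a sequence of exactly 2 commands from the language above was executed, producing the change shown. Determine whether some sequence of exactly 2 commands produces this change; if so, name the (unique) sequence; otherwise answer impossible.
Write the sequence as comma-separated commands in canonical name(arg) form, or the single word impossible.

arc(left, 2), spin(right)

key: order matters: swapping arc(left, 2) and spin(right) lands elsewhere
t0: x=2 y=3 heading=right
1. arc(left, 2) → x=4 y=5 heading=up
2. spin(right) → x=4 y=5 heading=right
uniquely the one of 36 2-step routes that fits.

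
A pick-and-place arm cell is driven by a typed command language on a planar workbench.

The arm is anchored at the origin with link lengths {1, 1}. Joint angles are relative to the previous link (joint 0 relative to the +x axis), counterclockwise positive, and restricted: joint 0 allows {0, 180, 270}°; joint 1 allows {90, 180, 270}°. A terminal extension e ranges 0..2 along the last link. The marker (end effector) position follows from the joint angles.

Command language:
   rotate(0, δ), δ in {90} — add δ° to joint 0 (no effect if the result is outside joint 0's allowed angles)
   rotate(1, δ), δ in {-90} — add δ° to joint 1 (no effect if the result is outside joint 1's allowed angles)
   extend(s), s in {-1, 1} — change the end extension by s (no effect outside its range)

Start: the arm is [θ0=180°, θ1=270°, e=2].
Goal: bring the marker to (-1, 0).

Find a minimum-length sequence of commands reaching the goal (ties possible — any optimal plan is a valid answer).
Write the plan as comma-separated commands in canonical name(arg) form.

extend(-1), rotate(0, 90), rotate(0, 90), rotate(1, -90)

begin: [θ0=180°, θ1=270°, e=2]
1. extend(-1) → [θ0=180°, θ1=270°, e=1]
2. rotate(0, 90) → [θ0=270°, θ1=270°, e=1]
3. rotate(0, 90) → [θ0=0°, θ1=270°, e=1]
4. rotate(1, -90) → [θ0=0°, θ1=180°, e=1]
minimal: 4 command(s), checked below 4.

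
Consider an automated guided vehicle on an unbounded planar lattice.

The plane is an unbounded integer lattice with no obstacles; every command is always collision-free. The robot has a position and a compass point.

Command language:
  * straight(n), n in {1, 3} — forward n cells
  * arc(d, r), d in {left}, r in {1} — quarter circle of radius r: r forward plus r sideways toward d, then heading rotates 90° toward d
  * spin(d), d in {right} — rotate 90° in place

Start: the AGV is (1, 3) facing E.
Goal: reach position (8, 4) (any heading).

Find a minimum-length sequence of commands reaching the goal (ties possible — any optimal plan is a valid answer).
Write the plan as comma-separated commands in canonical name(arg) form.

straight(3), straight(3), arc(left, 1)

from: (1, 3) facing E
t=1 straight(3) ⇒ (4, 3) facing E
t=2 straight(3) ⇒ (7, 3) facing E
t=3 arc(left, 1) ⇒ (8, 4) facing N
shorter routes all fall short; 3 is best.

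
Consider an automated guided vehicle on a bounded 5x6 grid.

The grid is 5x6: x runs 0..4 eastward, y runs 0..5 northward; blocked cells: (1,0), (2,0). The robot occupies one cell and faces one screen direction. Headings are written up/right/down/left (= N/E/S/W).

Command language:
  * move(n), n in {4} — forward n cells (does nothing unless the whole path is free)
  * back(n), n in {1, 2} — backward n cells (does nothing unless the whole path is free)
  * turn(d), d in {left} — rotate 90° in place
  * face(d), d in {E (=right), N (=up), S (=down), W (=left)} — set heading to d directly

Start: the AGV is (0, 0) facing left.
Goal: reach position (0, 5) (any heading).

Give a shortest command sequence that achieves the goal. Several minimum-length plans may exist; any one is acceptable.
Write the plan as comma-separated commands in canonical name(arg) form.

start: (0, 0) facing left
t=1 face(S) ⇒ (0, 0) facing down
t=2 back(2) ⇒ (0, 2) facing down
t=3 back(2) ⇒ (0, 4) facing down
t=4 back(1) ⇒ (0, 5) facing down
shorter routes all fall short; 4 is best.

face(S), back(2), back(2), back(1)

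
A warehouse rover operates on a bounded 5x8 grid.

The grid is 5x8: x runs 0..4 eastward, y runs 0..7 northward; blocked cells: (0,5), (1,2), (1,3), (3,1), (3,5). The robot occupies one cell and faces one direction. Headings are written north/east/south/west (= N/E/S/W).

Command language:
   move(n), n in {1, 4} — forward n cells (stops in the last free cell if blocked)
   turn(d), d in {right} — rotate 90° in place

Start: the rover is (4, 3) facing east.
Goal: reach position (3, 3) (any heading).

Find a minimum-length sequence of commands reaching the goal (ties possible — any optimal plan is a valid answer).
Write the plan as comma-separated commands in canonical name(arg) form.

turn(right), turn(right), move(1)

start: (4, 3) facing east
[1] after turn(right): (4, 3) facing south
[2] after turn(right): (4, 3) facing west
[3] after move(1): (3, 3) facing west
shorter routes all fall short; 3 is best.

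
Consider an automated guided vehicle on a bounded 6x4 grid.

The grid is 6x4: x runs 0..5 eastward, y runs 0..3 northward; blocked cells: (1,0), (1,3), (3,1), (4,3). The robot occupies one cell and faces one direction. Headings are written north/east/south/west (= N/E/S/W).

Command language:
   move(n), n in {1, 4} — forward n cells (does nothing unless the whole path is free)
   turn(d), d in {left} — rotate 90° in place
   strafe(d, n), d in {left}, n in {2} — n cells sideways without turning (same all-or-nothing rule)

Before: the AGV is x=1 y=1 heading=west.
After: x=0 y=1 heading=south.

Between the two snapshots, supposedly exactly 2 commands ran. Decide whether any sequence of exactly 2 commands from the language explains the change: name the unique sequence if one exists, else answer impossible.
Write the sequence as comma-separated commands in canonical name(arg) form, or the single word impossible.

move(1), turn(left)

key: cell and facing (now S) both changed — the 2 commands mix motion and turning
begin: x=1 y=1 heading=west
step 1 (move(1)): x=0 y=1 heading=west
step 2 (turn(left)): x=0 y=1 heading=south
uniquely the one of 16 2-step routes that fits.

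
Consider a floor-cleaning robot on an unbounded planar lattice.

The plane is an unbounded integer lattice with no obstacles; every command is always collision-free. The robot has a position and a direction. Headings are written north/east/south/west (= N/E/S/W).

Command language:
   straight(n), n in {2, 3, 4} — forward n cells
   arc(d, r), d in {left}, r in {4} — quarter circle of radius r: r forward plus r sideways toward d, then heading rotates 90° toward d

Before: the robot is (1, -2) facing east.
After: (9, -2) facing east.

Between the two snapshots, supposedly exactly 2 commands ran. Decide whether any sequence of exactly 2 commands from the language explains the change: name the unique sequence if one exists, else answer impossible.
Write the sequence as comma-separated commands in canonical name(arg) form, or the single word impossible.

straight(4), straight(4)

key: heading stays E — no command in the sequence turns
start: (1, -2) facing east
step 1 (straight(4)): (5, -2) facing east
step 2 (straight(4)): (9, -2) facing east
no rival 2-sequence matches.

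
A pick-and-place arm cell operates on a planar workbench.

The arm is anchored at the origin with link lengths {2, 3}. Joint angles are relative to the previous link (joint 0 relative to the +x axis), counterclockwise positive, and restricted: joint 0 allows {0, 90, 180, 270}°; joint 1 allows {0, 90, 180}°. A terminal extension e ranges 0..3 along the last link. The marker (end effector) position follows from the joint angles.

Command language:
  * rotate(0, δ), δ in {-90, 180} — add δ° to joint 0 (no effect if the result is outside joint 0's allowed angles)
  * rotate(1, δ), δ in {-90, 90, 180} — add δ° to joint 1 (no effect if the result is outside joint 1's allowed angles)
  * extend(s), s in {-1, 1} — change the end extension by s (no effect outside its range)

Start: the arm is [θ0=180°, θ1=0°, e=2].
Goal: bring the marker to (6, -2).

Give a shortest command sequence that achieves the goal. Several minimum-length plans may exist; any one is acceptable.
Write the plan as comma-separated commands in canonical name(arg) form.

start: [θ0=180°, θ1=0°, e=2]
[1] after rotate(0, 180): [θ0=0°, θ1=0°, e=2]
[2] after rotate(1, 90): [θ0=0°, θ1=90°, e=2]
[3] after extend(1): [θ0=0°, θ1=90°, e=3]
[4] after rotate(0, -90): [θ0=270°, θ1=90°, e=3]
shorter routes all fall short; 4 is best.

rotate(0, 180), rotate(1, 90), extend(1), rotate(0, -90)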